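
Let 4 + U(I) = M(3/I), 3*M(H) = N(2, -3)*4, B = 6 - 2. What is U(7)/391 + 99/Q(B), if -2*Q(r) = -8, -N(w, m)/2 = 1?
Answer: 116047/4692 ≈ 24.733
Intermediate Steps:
N(w, m) = -2 (N(w, m) = -2*1 = -2)
B = 4
Q(r) = 4 (Q(r) = -1/2*(-8) = 4)
M(H) = -8/3 (M(H) = (-2*4)/3 = (1/3)*(-8) = -8/3)
U(I) = -20/3 (U(I) = -4 - 8/3 = -20/3)
U(7)/391 + 99/Q(B) = -20/3/391 + 99/4 = -20/3*1/391 + 99*(1/4) = -20/1173 + 99/4 = 116047/4692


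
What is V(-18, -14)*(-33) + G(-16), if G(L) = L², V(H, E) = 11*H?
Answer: 6790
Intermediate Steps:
V(-18, -14)*(-33) + G(-16) = (11*(-18))*(-33) + (-16)² = -198*(-33) + 256 = 6534 + 256 = 6790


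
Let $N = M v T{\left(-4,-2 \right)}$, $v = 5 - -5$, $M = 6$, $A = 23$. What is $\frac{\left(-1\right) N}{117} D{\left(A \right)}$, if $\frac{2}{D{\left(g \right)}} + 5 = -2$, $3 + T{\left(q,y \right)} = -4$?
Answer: $- \frac{40}{39} \approx -1.0256$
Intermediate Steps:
$T{\left(q,y \right)} = -7$ ($T{\left(q,y \right)} = -3 - 4 = -7$)
$v = 10$ ($v = 5 + 5 = 10$)
$D{\left(g \right)} = - \frac{2}{7}$ ($D{\left(g \right)} = \frac{2}{-5 - 2} = \frac{2}{-7} = 2 \left(- \frac{1}{7}\right) = - \frac{2}{7}$)
$N = -420$ ($N = 6 \cdot 10 \left(-7\right) = 60 \left(-7\right) = -420$)
$\frac{\left(-1\right) N}{117} D{\left(A \right)} = \frac{\left(-1\right) \left(-420\right)}{117} \left(- \frac{2}{7}\right) = 420 \cdot \frac{1}{117} \left(- \frac{2}{7}\right) = \frac{140}{39} \left(- \frac{2}{7}\right) = - \frac{40}{39}$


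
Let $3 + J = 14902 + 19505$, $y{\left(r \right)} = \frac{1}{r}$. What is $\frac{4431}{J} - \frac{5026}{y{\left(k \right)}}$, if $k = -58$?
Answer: $\frac{3343015221}{11468} \approx 2.9151 \cdot 10^{5}$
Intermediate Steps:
$J = 34404$ ($J = -3 + \left(14902 + 19505\right) = -3 + 34407 = 34404$)
$\frac{4431}{J} - \frac{5026}{y{\left(k \right)}} = \frac{4431}{34404} - \frac{5026}{\frac{1}{-58}} = 4431 \cdot \frac{1}{34404} - \frac{5026}{- \frac{1}{58}} = \frac{1477}{11468} - -291508 = \frac{1477}{11468} + 291508 = \frac{3343015221}{11468}$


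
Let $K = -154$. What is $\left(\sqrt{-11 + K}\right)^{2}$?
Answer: $-165$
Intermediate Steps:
$\left(\sqrt{-11 + K}\right)^{2} = \left(\sqrt{-11 - 154}\right)^{2} = \left(\sqrt{-165}\right)^{2} = \left(i \sqrt{165}\right)^{2} = -165$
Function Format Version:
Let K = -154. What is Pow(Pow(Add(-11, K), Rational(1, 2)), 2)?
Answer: -165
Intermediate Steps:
Pow(Pow(Add(-11, K), Rational(1, 2)), 2) = Pow(Pow(Add(-11, -154), Rational(1, 2)), 2) = Pow(Pow(-165, Rational(1, 2)), 2) = Pow(Mul(I, Pow(165, Rational(1, 2))), 2) = -165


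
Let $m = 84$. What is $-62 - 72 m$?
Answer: $-6110$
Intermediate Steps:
$-62 - 72 m = -62 - 6048 = -6110$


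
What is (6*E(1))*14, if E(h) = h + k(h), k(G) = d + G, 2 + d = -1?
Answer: -84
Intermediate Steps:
d = -3 (d = -2 - 1 = -3)
k(G) = -3 + G
E(h) = -3 + 2*h (E(h) = h + (-3 + h) = -3 + 2*h)
(6*E(1))*14 = (6*(-3 + 2*1))*14 = (6*(-3 + 2))*14 = (6*(-1))*14 = -6*14 = -84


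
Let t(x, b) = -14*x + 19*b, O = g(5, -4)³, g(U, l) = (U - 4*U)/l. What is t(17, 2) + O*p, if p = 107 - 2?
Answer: 341575/64 ≈ 5337.1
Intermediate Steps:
p = 105
g(U, l) = -3*U/l (g(U, l) = (-3*U)/l = -3*U/l)
O = 3375/64 (O = (-3*5/(-4))³ = (-3*5*(-¼))³ = (15/4)³ = 3375/64 ≈ 52.734)
t(17, 2) + O*p = (-14*17 + 19*2) + (3375/64)*105 = (-238 + 38) + 354375/64 = -200 + 354375/64 = 341575/64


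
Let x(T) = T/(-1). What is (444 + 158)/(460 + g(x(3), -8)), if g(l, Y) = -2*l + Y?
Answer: 301/229 ≈ 1.3144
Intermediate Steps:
x(T) = -T (x(T) = T*(-1) = -T)
g(l, Y) = Y - 2*l
(444 + 158)/(460 + g(x(3), -8)) = (444 + 158)/(460 + (-8 - (-2)*3)) = 602/(460 + (-8 - 2*(-3))) = 602/(460 + (-8 + 6)) = 602/(460 - 2) = 602/458 = 602*(1/458) = 301/229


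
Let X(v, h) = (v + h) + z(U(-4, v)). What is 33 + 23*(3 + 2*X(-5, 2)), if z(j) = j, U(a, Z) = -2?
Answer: -128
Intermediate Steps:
X(v, h) = -2 + h + v (X(v, h) = (v + h) - 2 = (h + v) - 2 = -2 + h + v)
33 + 23*(3 + 2*X(-5, 2)) = 33 + 23*(3 + 2*(-2 + 2 - 5)) = 33 + 23*(3 + 2*(-5)) = 33 + 23*(3 - 10) = 33 + 23*(-7) = 33 - 161 = -128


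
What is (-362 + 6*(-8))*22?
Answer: -9020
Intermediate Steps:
(-362 + 6*(-8))*22 = (-362 - 48)*22 = -410*22 = -9020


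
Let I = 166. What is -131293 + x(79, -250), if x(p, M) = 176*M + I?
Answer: -175127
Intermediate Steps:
x(p, M) = 166 + 176*M (x(p, M) = 176*M + 166 = 166 + 176*M)
-131293 + x(79, -250) = -131293 + (166 + 176*(-250)) = -131293 + (166 - 44000) = -131293 - 43834 = -175127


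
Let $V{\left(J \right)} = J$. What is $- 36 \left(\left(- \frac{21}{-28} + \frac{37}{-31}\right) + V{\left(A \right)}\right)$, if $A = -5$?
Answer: $\frac{6075}{31} \approx 195.97$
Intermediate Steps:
$- 36 \left(\left(- \frac{21}{-28} + \frac{37}{-31}\right) + V{\left(A \right)}\right) = - 36 \left(\left(- \frac{21}{-28} + \frac{37}{-31}\right) - 5\right) = - 36 \left(\left(\left(-21\right) \left(- \frac{1}{28}\right) + 37 \left(- \frac{1}{31}\right)\right) - 5\right) = - 36 \left(\left(\frac{3}{4} - \frac{37}{31}\right) - 5\right) = - 36 \left(- \frac{55}{124} - 5\right) = \left(-36\right) \left(- \frac{675}{124}\right) = \frac{6075}{31}$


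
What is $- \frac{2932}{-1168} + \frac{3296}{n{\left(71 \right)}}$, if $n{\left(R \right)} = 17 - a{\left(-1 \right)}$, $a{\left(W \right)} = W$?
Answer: $\frac{487813}{2628} \approx 185.62$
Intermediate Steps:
$n{\left(R \right)} = 18$ ($n{\left(R \right)} = 17 - -1 = 17 + 1 = 18$)
$- \frac{2932}{-1168} + \frac{3296}{n{\left(71 \right)}} = - \frac{2932}{-1168} + \frac{3296}{18} = \left(-2932\right) \left(- \frac{1}{1168}\right) + 3296 \cdot \frac{1}{18} = \frac{733}{292} + \frac{1648}{9} = \frac{487813}{2628}$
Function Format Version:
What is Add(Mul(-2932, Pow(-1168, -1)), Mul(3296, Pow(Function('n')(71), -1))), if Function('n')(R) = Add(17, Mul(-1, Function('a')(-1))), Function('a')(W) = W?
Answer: Rational(487813, 2628) ≈ 185.62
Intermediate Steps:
Function('n')(R) = 18 (Function('n')(R) = Add(17, Mul(-1, -1)) = Add(17, 1) = 18)
Add(Mul(-2932, Pow(-1168, -1)), Mul(3296, Pow(Function('n')(71), -1))) = Add(Mul(-2932, Pow(-1168, -1)), Mul(3296, Pow(18, -1))) = Add(Mul(-2932, Rational(-1, 1168)), Mul(3296, Rational(1, 18))) = Add(Rational(733, 292), Rational(1648, 9)) = Rational(487813, 2628)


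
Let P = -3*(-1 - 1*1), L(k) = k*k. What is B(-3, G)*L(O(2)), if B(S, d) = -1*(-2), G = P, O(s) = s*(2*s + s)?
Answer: 288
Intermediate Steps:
O(s) = 3*s**2 (O(s) = s*(3*s) = 3*s**2)
L(k) = k**2
P = 6 (P = -3*(-1 - 1) = -3*(-2) = 6)
G = 6
B(S, d) = 2
B(-3, G)*L(O(2)) = 2*(3*2**2)**2 = 2*(3*4)**2 = 2*12**2 = 2*144 = 288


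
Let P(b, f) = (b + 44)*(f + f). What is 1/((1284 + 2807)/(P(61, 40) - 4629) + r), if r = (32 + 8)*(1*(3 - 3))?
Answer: 3771/4091 ≈ 0.92178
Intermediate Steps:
P(b, f) = 2*f*(44 + b) (P(b, f) = (44 + b)*(2*f) = 2*f*(44 + b))
r = 0 (r = 40*(1*0) = 40*0 = 0)
1/((1284 + 2807)/(P(61, 40) - 4629) + r) = 1/((1284 + 2807)/(2*40*(44 + 61) - 4629) + 0) = 1/(4091/(2*40*105 - 4629) + 0) = 1/(4091/(8400 - 4629) + 0) = 1/(4091/3771 + 0) = 1/(4091/3771) = 3771/4091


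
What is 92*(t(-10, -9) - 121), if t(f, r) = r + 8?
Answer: -11224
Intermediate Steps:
t(f, r) = 8 + r
92*(t(-10, -9) - 121) = 92*((8 - 9) - 121) = 92*(-1 - 121) = 92*(-122) = -11224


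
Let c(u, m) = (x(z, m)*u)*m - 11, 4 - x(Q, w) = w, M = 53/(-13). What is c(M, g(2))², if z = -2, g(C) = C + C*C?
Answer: 243049/169 ≈ 1438.2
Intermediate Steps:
g(C) = C + C²
M = -53/13 (M = 53*(-1/13) = -53/13 ≈ -4.0769)
x(Q, w) = 4 - w
c(u, m) = -11 + m*u*(4 - m) (c(u, m) = ((4 - m)*u)*m - 11 = (u*(4 - m))*m - 11 = m*u*(4 - m) - 11 = -11 + m*u*(4 - m))
c(M, g(2))² = (-11 - 1*2*(1 + 2)*(-53/13)*(-4 + 2*(1 + 2)))² = (-11 - 1*2*3*(-53/13)*(-4 + 2*3))² = (-11 - 1*6*(-53/13)*(-4 + 6))² = (-11 - 1*6*(-53/13)*2)² = (-11 + 636/13)² = (493/13)² = 243049/169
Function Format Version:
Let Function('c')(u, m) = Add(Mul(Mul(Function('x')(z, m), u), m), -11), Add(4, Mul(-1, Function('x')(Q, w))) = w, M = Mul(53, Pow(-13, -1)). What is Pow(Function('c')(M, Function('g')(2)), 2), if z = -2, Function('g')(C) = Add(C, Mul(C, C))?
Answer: Rational(243049, 169) ≈ 1438.2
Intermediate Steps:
Function('g')(C) = Add(C, Pow(C, 2))
M = Rational(-53, 13) (M = Mul(53, Rational(-1, 13)) = Rational(-53, 13) ≈ -4.0769)
Function('x')(Q, w) = Add(4, Mul(-1, w))
Function('c')(u, m) = Add(-11, Mul(m, u, Add(4, Mul(-1, m)))) (Function('c')(u, m) = Add(Mul(Mul(Add(4, Mul(-1, m)), u), m), -11) = Add(Mul(Mul(u, Add(4, Mul(-1, m))), m), -11) = Add(Mul(m, u, Add(4, Mul(-1, m))), -11) = Add(-11, Mul(m, u, Add(4, Mul(-1, m)))))
Pow(Function('c')(M, Function('g')(2)), 2) = Pow(Add(-11, Mul(-1, Mul(2, Add(1, 2)), Rational(-53, 13), Add(-4, Mul(2, Add(1, 2))))), 2) = Pow(Add(-11, Mul(-1, Mul(2, 3), Rational(-53, 13), Add(-4, Mul(2, 3)))), 2) = Pow(Add(-11, Mul(-1, 6, Rational(-53, 13), Add(-4, 6))), 2) = Pow(Add(-11, Mul(-1, 6, Rational(-53, 13), 2)), 2) = Pow(Add(-11, Rational(636, 13)), 2) = Pow(Rational(493, 13), 2) = Rational(243049, 169)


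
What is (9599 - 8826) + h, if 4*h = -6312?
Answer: -805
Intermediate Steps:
h = -1578 (h = (¼)*(-6312) = -1578)
(9599 - 8826) + h = (9599 - 8826) - 1578 = 773 - 1578 = -805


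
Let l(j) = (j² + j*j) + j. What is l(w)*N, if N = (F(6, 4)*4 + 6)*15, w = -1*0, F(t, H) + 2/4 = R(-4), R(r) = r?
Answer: 0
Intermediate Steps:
F(t, H) = -9/2 (F(t, H) = -½ - 4 = -9/2)
w = 0
l(j) = j + 2*j² (l(j) = (j² + j²) + j = 2*j² + j = j + 2*j²)
N = -180 (N = (-9/2*4 + 6)*15 = (-18 + 6)*15 = -12*15 = -180)
l(w)*N = (0*(1 + 2*0))*(-180) = (0*(1 + 0))*(-180) = (0*1)*(-180) = 0*(-180) = 0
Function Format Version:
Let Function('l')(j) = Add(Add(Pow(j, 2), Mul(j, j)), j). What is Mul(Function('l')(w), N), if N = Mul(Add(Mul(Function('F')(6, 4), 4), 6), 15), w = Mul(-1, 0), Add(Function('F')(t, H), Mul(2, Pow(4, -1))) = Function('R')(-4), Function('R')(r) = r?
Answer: 0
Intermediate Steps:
Function('F')(t, H) = Rational(-9, 2) (Function('F')(t, H) = Add(Rational(-1, 2), -4) = Rational(-9, 2))
w = 0
Function('l')(j) = Add(j, Mul(2, Pow(j, 2))) (Function('l')(j) = Add(Add(Pow(j, 2), Pow(j, 2)), j) = Add(Mul(2, Pow(j, 2)), j) = Add(j, Mul(2, Pow(j, 2))))
N = -180 (N = Mul(Add(Mul(Rational(-9, 2), 4), 6), 15) = Mul(Add(-18, 6), 15) = Mul(-12, 15) = -180)
Mul(Function('l')(w), N) = Mul(Mul(0, Add(1, Mul(2, 0))), -180) = Mul(Mul(0, Add(1, 0)), -180) = Mul(Mul(0, 1), -180) = Mul(0, -180) = 0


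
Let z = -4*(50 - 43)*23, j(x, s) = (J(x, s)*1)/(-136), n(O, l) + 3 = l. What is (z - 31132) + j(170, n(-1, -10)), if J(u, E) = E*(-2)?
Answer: -2160781/68 ≈ -31776.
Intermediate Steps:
J(u, E) = -2*E
n(O, l) = -3 + l
j(x, s) = s/68 (j(x, s) = (-2*s*1)/(-136) = -2*s*(-1/136) = s/68)
z = -644 (z = -28*23 = -4*161 = -644)
(z - 31132) + j(170, n(-1, -10)) = (-644 - 31132) + (-3 - 10)/68 = -31776 + (1/68)*(-13) = -31776 - 13/68 = -2160781/68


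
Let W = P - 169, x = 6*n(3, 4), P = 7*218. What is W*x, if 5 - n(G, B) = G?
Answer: 16284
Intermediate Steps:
P = 1526
n(G, B) = 5 - G
x = 12 (x = 6*(5 - 1*3) = 6*(5 - 3) = 6*2 = 12)
W = 1357 (W = 1526 - 169 = 1357)
W*x = 1357*12 = 16284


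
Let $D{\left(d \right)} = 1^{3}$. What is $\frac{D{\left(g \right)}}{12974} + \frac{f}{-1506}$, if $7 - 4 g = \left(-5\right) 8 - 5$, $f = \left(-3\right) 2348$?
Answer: $\frac{15231727}{3256474} \approx 4.6774$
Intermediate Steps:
$f = -7044$
$g = 13$ ($g = \frac{7}{4} - \frac{\left(-5\right) 8 - 5}{4} = \frac{7}{4} - \frac{-40 - 5}{4} = \frac{7}{4} - - \frac{45}{4} = \frac{7}{4} + \frac{45}{4} = 13$)
$D{\left(d \right)} = 1$
$\frac{D{\left(g \right)}}{12974} + \frac{f}{-1506} = 1 \cdot \frac{1}{12974} - \frac{7044}{-1506} = 1 \cdot \frac{1}{12974} - - \frac{1174}{251} = \frac{1}{12974} + \frac{1174}{251} = \frac{15231727}{3256474}$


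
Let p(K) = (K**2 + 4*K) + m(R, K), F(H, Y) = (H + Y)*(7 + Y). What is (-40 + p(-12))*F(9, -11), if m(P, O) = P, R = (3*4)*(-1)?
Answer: 352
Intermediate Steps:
F(H, Y) = (7 + Y)*(H + Y)
R = -12 (R = 12*(-1) = -12)
p(K) = -12 + K**2 + 4*K (p(K) = (K**2 + 4*K) - 12 = -12 + K**2 + 4*K)
(-40 + p(-12))*F(9, -11) = (-40 + (-12 + (-12)**2 + 4*(-12)))*((-11)**2 + 7*9 + 7*(-11) + 9*(-11)) = (-40 + (-12 + 144 - 48))*(121 + 63 - 77 - 99) = (-40 + 84)*8 = 44*8 = 352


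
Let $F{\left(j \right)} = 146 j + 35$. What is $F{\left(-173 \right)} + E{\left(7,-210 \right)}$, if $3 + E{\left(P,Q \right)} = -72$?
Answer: $-25298$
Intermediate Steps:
$E{\left(P,Q \right)} = -75$ ($E{\left(P,Q \right)} = -3 - 72 = -75$)
$F{\left(j \right)} = 35 + 146 j$
$F{\left(-173 \right)} + E{\left(7,-210 \right)} = \left(35 + 146 \left(-173\right)\right) - 75 = \left(35 - 25258\right) - 75 = -25223 - 75 = -25298$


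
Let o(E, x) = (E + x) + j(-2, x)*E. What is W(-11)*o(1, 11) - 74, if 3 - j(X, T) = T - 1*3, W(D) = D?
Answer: -151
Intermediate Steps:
j(X, T) = 6 - T (j(X, T) = 3 - (T - 1*3) = 3 - (T - 3) = 3 - (-3 + T) = 3 + (3 - T) = 6 - T)
o(E, x) = E + x + E*(6 - x) (o(E, x) = (E + x) + (6 - x)*E = (E + x) + E*(6 - x) = E + x + E*(6 - x))
W(-11)*o(1, 11) - 74 = -11*(1 + 11 - 1*1*(-6 + 11)) - 74 = -11*(1 + 11 - 1*1*5) - 74 = -11*(1 + 11 - 5) - 74 = -11*7 - 74 = -77 - 74 = -151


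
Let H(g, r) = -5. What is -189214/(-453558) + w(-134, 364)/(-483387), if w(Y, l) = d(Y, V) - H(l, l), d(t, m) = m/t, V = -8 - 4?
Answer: 340439206696/816075041299 ≈ 0.41717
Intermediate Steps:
V = -12
w(Y, l) = 5 - 12/Y (w(Y, l) = -12/Y - 1*(-5) = -12/Y + 5 = 5 - 12/Y)
-189214/(-453558) + w(-134, 364)/(-483387) = -189214/(-453558) + (5 - 12/(-134))/(-483387) = -189214*(-1/453558) + (5 - 12*(-1/134))*(-1/483387) = 94607/226779 + (5 + 6/67)*(-1/483387) = 94607/226779 + (341/67)*(-1/483387) = 94607/226779 - 341/32386929 = 340439206696/816075041299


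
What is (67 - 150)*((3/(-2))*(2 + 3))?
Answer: 1245/2 ≈ 622.50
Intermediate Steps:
(67 - 150)*((3/(-2))*(2 + 3)) = -83*3*(-½)*5 = -(-249)*5/2 = -83*(-15/2) = 1245/2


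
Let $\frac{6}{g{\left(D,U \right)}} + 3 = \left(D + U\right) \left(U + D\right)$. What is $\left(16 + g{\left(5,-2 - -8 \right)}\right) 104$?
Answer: $\frac{98488}{59} \approx 1669.3$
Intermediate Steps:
$g{\left(D,U \right)} = \frac{6}{-3 + \left(D + U\right)^{2}}$ ($g{\left(D,U \right)} = \frac{6}{-3 + \left(D + U\right) \left(U + D\right)} = \frac{6}{-3 + \left(D + U\right) \left(D + U\right)} = \frac{6}{-3 + \left(D + U\right)^{2}}$)
$\left(16 + g{\left(5,-2 - -8 \right)}\right) 104 = \left(16 + \frac{6}{-3 + \left(5 - -6\right)^{2}}\right) 104 = \left(16 + \frac{6}{-3 + \left(5 + \left(-2 + 8\right)\right)^{2}}\right) 104 = \left(16 + \frac{6}{-3 + \left(5 + 6\right)^{2}}\right) 104 = \left(16 + \frac{6}{-3 + 11^{2}}\right) 104 = \left(16 + \frac{6}{-3 + 121}\right) 104 = \left(16 + \frac{6}{118}\right) 104 = \left(16 + 6 \cdot \frac{1}{118}\right) 104 = \left(16 + \frac{3}{59}\right) 104 = \frac{947}{59} \cdot 104 = \frac{98488}{59}$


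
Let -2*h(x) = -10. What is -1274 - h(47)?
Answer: -1279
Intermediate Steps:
h(x) = 5 (h(x) = -1/2*(-10) = 5)
-1274 - h(47) = -1274 - 1*5 = -1274 - 5 = -1279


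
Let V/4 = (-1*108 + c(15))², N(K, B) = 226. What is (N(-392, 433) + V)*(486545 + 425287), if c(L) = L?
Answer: 31751813904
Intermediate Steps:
V = 34596 (V = 4*(-1*108 + 15)² = 4*(-108 + 15)² = 4*(-93)² = 4*8649 = 34596)
(N(-392, 433) + V)*(486545 + 425287) = (226 + 34596)*(486545 + 425287) = 34822*911832 = 31751813904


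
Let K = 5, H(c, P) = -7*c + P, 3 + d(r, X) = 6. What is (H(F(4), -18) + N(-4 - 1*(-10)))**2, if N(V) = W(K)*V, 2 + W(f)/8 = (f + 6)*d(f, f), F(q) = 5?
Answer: 2059225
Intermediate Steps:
d(r, X) = 3 (d(r, X) = -3 + 6 = 3)
H(c, P) = P - 7*c
W(f) = 128 + 24*f (W(f) = -16 + 8*((f + 6)*3) = -16 + 8*((6 + f)*3) = -16 + 8*(18 + 3*f) = -16 + (144 + 24*f) = 128 + 24*f)
N(V) = 248*V (N(V) = (128 + 24*5)*V = (128 + 120)*V = 248*V)
(H(F(4), -18) + N(-4 - 1*(-10)))**2 = ((-18 - 7*5) + 248*(-4 - 1*(-10)))**2 = ((-18 - 35) + 248*(-4 + 10))**2 = (-53 + 248*6)**2 = (-53 + 1488)**2 = 1435**2 = 2059225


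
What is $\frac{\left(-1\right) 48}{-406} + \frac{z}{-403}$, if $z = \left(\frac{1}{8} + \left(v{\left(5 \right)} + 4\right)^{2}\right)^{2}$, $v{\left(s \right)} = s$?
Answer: $- \frac{84884795}{5235776} \approx -16.212$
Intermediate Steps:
$z = \frac{421201}{64}$ ($z = \left(\frac{1}{8} + \left(5 + 4\right)^{2}\right)^{2} = \left(\frac{1}{8} + 9^{2}\right)^{2} = \left(\frac{1}{8} + 81\right)^{2} = \left(\frac{649}{8}\right)^{2} = \frac{421201}{64} \approx 6581.3$)
$\frac{\left(-1\right) 48}{-406} + \frac{z}{-403} = \frac{\left(-1\right) 48}{-406} + \frac{421201}{64 \left(-403\right)} = \left(-48\right) \left(- \frac{1}{406}\right) + \frac{421201}{64} \left(- \frac{1}{403}\right) = \frac{24}{203} - \frac{421201}{25792} = - \frac{84884795}{5235776}$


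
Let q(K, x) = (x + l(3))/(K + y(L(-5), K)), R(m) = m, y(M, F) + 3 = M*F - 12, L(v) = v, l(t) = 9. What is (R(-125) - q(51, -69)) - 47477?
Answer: -3474966/73 ≈ -47602.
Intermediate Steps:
y(M, F) = -15 + F*M (y(M, F) = -3 + (M*F - 12) = -3 + (F*M - 12) = -3 + (-12 + F*M) = -15 + F*M)
q(K, x) = (9 + x)/(-15 - 4*K) (q(K, x) = (x + 9)/(K + (-15 + K*(-5))) = (9 + x)/(K + (-15 - 5*K)) = (9 + x)/(-15 - 4*K))
(R(-125) - q(51, -69)) - 47477 = (-125 - (9 - 69)/(-15 - 4*51)) - 47477 = (-125 - (-60)/(-15 - 204)) - 47477 = (-125 - (-60)/(-219)) - 47477 = (-125 - (-1)*(-60)/219) - 47477 = (-125 - 1*20/73) - 47477 = (-125 - 20/73) - 47477 = -9145/73 - 47477 = -3474966/73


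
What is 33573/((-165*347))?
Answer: -11191/19085 ≈ -0.58638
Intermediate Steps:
33573/((-165*347)) = 33573/(-57255) = 33573*(-1/57255) = -11191/19085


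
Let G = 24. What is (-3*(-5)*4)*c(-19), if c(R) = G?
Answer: 1440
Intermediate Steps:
c(R) = 24
(-3*(-5)*4)*c(-19) = (-3*(-5)*4)*24 = (15*4)*24 = 60*24 = 1440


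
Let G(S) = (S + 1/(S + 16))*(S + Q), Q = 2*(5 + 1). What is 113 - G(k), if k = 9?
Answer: -1921/25 ≈ -76.840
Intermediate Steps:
Q = 12 (Q = 2*6 = 12)
G(S) = (12 + S)*(S + 1/(16 + S)) (G(S) = (S + 1/(S + 16))*(S + 12) = (S + 1/(16 + S))*(12 + S) = (12 + S)*(S + 1/(16 + S)))
113 - G(k) = 113 - (12 + 9**3 + 28*9**2 + 193*9)/(16 + 9) = 113 - (12 + 729 + 28*81 + 1737)/25 = 113 - (12 + 729 + 2268 + 1737)/25 = 113 - 4746/25 = -1921/25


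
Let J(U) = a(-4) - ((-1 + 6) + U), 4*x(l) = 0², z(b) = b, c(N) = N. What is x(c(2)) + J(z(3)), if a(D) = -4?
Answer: -12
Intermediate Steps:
x(l) = 0 (x(l) = (¼)*0² = (¼)*0 = 0)
J(U) = -9 - U (J(U) = -4 - ((-1 + 6) + U) = -4 - (5 + U) = -4 + (-5 - U) = -9 - U)
x(c(2)) + J(z(3)) = 0 + (-9 - 1*3) = 0 + (-9 - 3) = 0 - 12 = -12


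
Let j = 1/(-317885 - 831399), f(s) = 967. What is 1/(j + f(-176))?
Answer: 1149284/1111357627 ≈ 0.0010341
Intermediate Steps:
j = -1/1149284 (j = 1/(-1149284) = -1/1149284 ≈ -8.7011e-7)
1/(j + f(-176)) = 1/(-1/1149284 + 967) = 1/(1111357627/1149284) = 1149284/1111357627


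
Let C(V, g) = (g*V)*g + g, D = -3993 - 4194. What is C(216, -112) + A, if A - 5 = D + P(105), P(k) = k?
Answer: 2701315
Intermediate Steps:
D = -8187
A = -8077 (A = 5 + (-8187 + 105) = 5 - 8082 = -8077)
C(V, g) = g + V*g² (C(V, g) = (V*g)*g + g = V*g² + g = g + V*g²)
C(216, -112) + A = -112*(1 + 216*(-112)) - 8077 = -112*(1 - 24192) - 8077 = -112*(-24191) - 8077 = 2709392 - 8077 = 2701315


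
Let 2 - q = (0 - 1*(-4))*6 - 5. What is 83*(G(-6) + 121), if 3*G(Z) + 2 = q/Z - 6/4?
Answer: 90221/9 ≈ 10025.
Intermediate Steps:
q = -17 (q = 2 - ((0 - 1*(-4))*6 - 5) = 2 - ((0 + 4)*6 - 5) = 2 - (4*6 - 5) = 2 - (24 - 5) = 2 - 1*19 = 2 - 19 = -17)
G(Z) = -7/6 - 17/(3*Z) (G(Z) = -2/3 + (-17/Z - 6/4)/3 = -2/3 + (-17/Z - 6*1/4)/3 = -2/3 + (-17/Z - 3/2)/3 = -2/3 + (-3/2 - 17/Z)/3 = -2/3 + (-1/2 - 17/(3*Z)) = -7/6 - 17/(3*Z))
83*(G(-6) + 121) = 83*((1/6)*(-34 - 7*(-6))/(-6) + 121) = 83*((1/6)*(-1/6)*(-34 + 42) + 121) = 83*((1/6)*(-1/6)*8 + 121) = 83*(-2/9 + 121) = 83*(1087/9) = 90221/9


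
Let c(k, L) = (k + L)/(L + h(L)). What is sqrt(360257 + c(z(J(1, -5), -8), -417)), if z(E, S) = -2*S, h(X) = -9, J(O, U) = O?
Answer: sqrt(65378170158)/426 ≈ 600.21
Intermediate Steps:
c(k, L) = (L + k)/(-9 + L) (c(k, L) = (k + L)/(L - 9) = (L + k)/(-9 + L))
sqrt(360257 + c(z(J(1, -5), -8), -417)) = sqrt(360257 + (-417 - 2*(-8))/(-9 - 417)) = sqrt(360257 + (-417 + 16)/(-426)) = sqrt(360257 - 1/426*(-401)) = sqrt(360257 + 401/426) = sqrt(153469883/426) = sqrt(65378170158)/426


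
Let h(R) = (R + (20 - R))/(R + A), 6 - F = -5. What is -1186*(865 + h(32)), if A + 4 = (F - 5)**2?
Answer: -8210085/8 ≈ -1.0263e+6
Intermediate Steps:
F = 11 (F = 6 - 1*(-5) = 6 + 5 = 11)
A = 32 (A = -4 + (11 - 5)**2 = -4 + 6**2 = -4 + 36 = 32)
h(R) = 20/(32 + R) (h(R) = (R + (20 - R))/(R + 32) = 20/(32 + R))
-1186*(865 + h(32)) = -1186*(865 + 20/(32 + 32)) = -1186*(865 + 20/64) = -1186*(865 + 20*(1/64)) = -1186*(865 + 5/16) = -1186*13845/16 = -8210085/8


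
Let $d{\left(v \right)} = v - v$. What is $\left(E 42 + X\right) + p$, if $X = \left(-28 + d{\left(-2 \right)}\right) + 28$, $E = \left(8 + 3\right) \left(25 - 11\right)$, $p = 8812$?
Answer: $15280$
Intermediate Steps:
$E = 154$ ($E = 11 \cdot 14 = 154$)
$d{\left(v \right)} = 0$
$X = 0$ ($X = \left(-28 + 0\right) + 28 = -28 + 28 = 0$)
$\left(E 42 + X\right) + p = \left(154 \cdot 42 + 0\right) + 8812 = \left(6468 + 0\right) + 8812 = 6468 + 8812 = 15280$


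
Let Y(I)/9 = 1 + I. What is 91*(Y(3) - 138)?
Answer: -9282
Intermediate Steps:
Y(I) = 9 + 9*I (Y(I) = 9*(1 + I) = 9 + 9*I)
91*(Y(3) - 138) = 91*((9 + 9*3) - 138) = 91*((9 + 27) - 138) = 91*(36 - 138) = 91*(-102) = -9282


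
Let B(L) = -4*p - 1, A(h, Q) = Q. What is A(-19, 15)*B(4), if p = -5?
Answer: 285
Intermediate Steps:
B(L) = 19 (B(L) = -4*(-5) - 1 = 20 - 1 = 19)
A(-19, 15)*B(4) = 15*19 = 285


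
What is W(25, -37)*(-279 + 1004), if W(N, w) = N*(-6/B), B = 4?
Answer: -54375/2 ≈ -27188.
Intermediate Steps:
W(N, w) = -3*N/2 (W(N, w) = N*(-6/4) = N*(-6*¼) = N*(-3/2) = -3*N/2)
W(25, -37)*(-279 + 1004) = (-3/2*25)*(-279 + 1004) = -75/2*725 = -54375/2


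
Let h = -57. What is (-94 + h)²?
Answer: 22801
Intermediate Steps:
(-94 + h)² = (-94 - 57)² = (-151)² = 22801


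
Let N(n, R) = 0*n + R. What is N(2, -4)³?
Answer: -64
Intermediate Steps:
N(n, R) = R (N(n, R) = 0 + R = R)
N(2, -4)³ = (-4)³ = -64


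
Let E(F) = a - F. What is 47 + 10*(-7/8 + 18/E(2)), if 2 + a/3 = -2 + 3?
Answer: 9/4 ≈ 2.2500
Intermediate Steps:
a = -3 (a = -6 + 3*(-2 + 3) = -6 + 3*1 = -6 + 3 = -3)
E(F) = -3 - F
47 + 10*(-7/8 + 18/E(2)) = 47 + 10*(-7/8 + 18/(-3 - 1*2)) = 47 + 10*(-7*⅛ + 18/(-3 - 2)) = 47 + 10*(-7/8 + 18/(-5)) = 47 + 10*(-7/8 + 18*(-⅕)) = 47 + 10*(-7/8 - 18/5) = 47 + 10*(-179/40) = 47 - 179/4 = 9/4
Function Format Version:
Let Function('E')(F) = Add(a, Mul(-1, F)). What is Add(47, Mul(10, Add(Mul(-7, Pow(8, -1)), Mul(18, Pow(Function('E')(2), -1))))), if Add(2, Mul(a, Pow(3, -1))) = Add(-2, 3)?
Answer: Rational(9, 4) ≈ 2.2500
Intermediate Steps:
a = -3 (a = Add(-6, Mul(3, Add(-2, 3))) = Add(-6, Mul(3, 1)) = Add(-6, 3) = -3)
Function('E')(F) = Add(-3, Mul(-1, F))
Add(47, Mul(10, Add(Mul(-7, Pow(8, -1)), Mul(18, Pow(Function('E')(2), -1))))) = Add(47, Mul(10, Add(Mul(-7, Pow(8, -1)), Mul(18, Pow(Add(-3, Mul(-1, 2)), -1))))) = Add(47, Mul(10, Add(Mul(-7, Rational(1, 8)), Mul(18, Pow(Add(-3, -2), -1))))) = Add(47, Mul(10, Add(Rational(-7, 8), Mul(18, Pow(-5, -1))))) = Add(47, Mul(10, Add(Rational(-7, 8), Mul(18, Rational(-1, 5))))) = Add(47, Mul(10, Add(Rational(-7, 8), Rational(-18, 5)))) = Add(47, Mul(10, Rational(-179, 40))) = Add(47, Rational(-179, 4)) = Rational(9, 4)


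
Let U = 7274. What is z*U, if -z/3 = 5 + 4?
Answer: -196398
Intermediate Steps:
z = -27 (z = -3*(5 + 4) = -3*9 = -27)
z*U = -27*7274 = -196398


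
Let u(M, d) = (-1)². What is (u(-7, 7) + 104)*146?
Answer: 15330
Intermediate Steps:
u(M, d) = 1
(u(-7, 7) + 104)*146 = (1 + 104)*146 = 105*146 = 15330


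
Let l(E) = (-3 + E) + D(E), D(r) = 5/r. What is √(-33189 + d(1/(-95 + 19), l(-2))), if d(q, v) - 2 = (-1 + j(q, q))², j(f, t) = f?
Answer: I*√191682183/76 ≈ 182.17*I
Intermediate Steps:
l(E) = -3 + E + 5/E (l(E) = (-3 + E) + 5/E = -3 + E + 5/E)
d(q, v) = 2 + (-1 + q)²
√(-33189 + d(1/(-95 + 19), l(-2))) = √(-33189 + (2 + (-1 + 1/(-95 + 19))²)) = √(-33189 + (2 + (-1 + 1/(-76))²)) = √(-33189 + (2 + (-1 - 1/76)²)) = √(-33189 + (2 + (-77/76)²)) = √(-33189 + (2 + 5929/5776)) = √(-33189 + 17481/5776) = √(-191682183/5776) = I*√191682183/76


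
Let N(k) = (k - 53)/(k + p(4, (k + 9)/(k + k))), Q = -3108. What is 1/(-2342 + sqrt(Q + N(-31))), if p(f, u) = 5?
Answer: -15223/35672447 - 31*I*sqrt(546)/71344894 ≈ -0.00042674 - 1.0153e-5*I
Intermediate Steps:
N(k) = (-53 + k)/(5 + k) (N(k) = (k - 53)/(k + 5) = (-53 + k)/(5 + k))
1/(-2342 + sqrt(Q + N(-31))) = 1/(-2342 + sqrt(-3108 + (-53 - 31)/(5 - 31))) = 1/(-2342 + sqrt(-3108 - 84/(-26))) = 1/(-2342 + sqrt(-3108 - 1/26*(-84))) = 1/(-2342 + sqrt(-3108 + 42/13)) = 1/(-2342 + sqrt(-40362/13)) = 1/(-2342 + 31*I*sqrt(546)/13)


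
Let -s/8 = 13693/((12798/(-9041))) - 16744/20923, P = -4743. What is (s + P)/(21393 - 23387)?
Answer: -1389538761119/38138462334 ≈ -36.434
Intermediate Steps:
s = 1480256277092/19126611 (s = -8*(13693/((12798/(-9041))) - 16744/20923) = -8*(13693/((12798*(-1/9041))) - 16744*1/20923) = -8*(13693/(-12798/9041) - 2392/2989) = -8*(13693*(-9041/12798) - 2392/2989) = -8*(-123798413/12798 - 2392/2989) = -8*(-370064069273/38253222) = 1480256277092/19126611 ≈ 77393.)
(s + P)/(21393 - 23387) = (1480256277092/19126611 - 4743)/(21393 - 23387) = (1389538761119/19126611)/(-1994) = (1389538761119/19126611)*(-1/1994) = -1389538761119/38138462334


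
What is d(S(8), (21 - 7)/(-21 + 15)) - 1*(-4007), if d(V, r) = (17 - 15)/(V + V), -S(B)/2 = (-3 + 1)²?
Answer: 32055/8 ≈ 4006.9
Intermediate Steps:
S(B) = -8 (S(B) = -2*(-3 + 1)² = -2*(-2)² = -2*4 = -8)
d(V, r) = 1/V (d(V, r) = 2/((2*V)) = 2*(1/(2*V)) = 1/V)
d(S(8), (21 - 7)/(-21 + 15)) - 1*(-4007) = 1/(-8) - 1*(-4007) = -⅛ + 4007 = 32055/8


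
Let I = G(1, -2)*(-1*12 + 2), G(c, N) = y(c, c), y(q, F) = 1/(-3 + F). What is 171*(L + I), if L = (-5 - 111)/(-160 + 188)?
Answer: 1026/7 ≈ 146.57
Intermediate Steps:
L = -29/7 (L = -116/28 = -116*1/28 = -29/7 ≈ -4.1429)
G(c, N) = 1/(-3 + c)
I = 5 (I = (-1*12 + 2)/(-3 + 1) = (-12 + 2)/(-2) = -½*(-10) = 5)
171*(L + I) = 171*(-29/7 + 5) = 171*(6/7) = 1026/7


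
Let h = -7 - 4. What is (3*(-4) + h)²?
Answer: 529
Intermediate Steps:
h = -11
(3*(-4) + h)² = (3*(-4) - 11)² = (-12 - 11)² = (-23)² = 529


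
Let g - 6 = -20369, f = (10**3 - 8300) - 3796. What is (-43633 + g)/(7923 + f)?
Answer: 63996/3173 ≈ 20.169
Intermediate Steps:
f = -11096 (f = (1000 - 8300) - 3796 = -7300 - 3796 = -11096)
g = -20363 (g = 6 - 20369 = -20363)
(-43633 + g)/(7923 + f) = (-43633 - 20363)/(7923 - 11096) = -63996/(-3173) = -63996*(-1/3173) = 63996/3173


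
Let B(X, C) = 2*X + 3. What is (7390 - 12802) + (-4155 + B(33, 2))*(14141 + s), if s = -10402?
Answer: -15282966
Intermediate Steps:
B(X, C) = 3 + 2*X
(7390 - 12802) + (-4155 + B(33, 2))*(14141 + s) = (7390 - 12802) + (-4155 + (3 + 2*33))*(14141 - 10402) = -5412 + (-4155 + (3 + 66))*3739 = -5412 + (-4155 + 69)*3739 = -5412 - 4086*3739 = -5412 - 15277554 = -15282966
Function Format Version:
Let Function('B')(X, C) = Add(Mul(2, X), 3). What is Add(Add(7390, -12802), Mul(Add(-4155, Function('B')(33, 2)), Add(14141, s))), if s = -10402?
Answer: -15282966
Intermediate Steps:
Function('B')(X, C) = Add(3, Mul(2, X))
Add(Add(7390, -12802), Mul(Add(-4155, Function('B')(33, 2)), Add(14141, s))) = Add(Add(7390, -12802), Mul(Add(-4155, Add(3, Mul(2, 33))), Add(14141, -10402))) = Add(-5412, Mul(Add(-4155, Add(3, 66)), 3739)) = Add(-5412, Mul(Add(-4155, 69), 3739)) = Add(-5412, Mul(-4086, 3739)) = Add(-5412, -15277554) = -15282966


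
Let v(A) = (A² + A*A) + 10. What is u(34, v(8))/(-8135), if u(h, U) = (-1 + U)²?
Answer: -18769/8135 ≈ -2.3072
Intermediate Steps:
v(A) = 10 + 2*A² (v(A) = (A² + A²) + 10 = 2*A² + 10 = 10 + 2*A²)
u(34, v(8))/(-8135) = (-1 + (10 + 2*8²))²/(-8135) = (-1 + (10 + 2*64))²*(-1/8135) = (-1 + (10 + 128))²*(-1/8135) = (-1 + 138)²*(-1/8135) = 137²*(-1/8135) = 18769*(-1/8135) = -18769/8135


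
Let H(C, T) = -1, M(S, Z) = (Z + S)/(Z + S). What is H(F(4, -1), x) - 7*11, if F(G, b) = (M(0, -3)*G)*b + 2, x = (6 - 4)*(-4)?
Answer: -78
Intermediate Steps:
x = -8 (x = 2*(-4) = -8)
M(S, Z) = 1 (M(S, Z) = (S + Z)/(S + Z) = 1)
F(G, b) = 2 + G*b (F(G, b) = (1*G)*b + 2 = G*b + 2 = 2 + G*b)
H(F(4, -1), x) - 7*11 = -1 - 7*11 = -1 - 77 = -78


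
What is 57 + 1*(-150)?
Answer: -93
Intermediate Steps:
57 + 1*(-150) = 57 - 150 = -93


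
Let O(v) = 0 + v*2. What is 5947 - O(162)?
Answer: 5623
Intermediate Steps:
O(v) = 2*v (O(v) = 0 + 2*v = 2*v)
5947 - O(162) = 5947 - 2*162 = 5947 - 1*324 = 5947 - 324 = 5623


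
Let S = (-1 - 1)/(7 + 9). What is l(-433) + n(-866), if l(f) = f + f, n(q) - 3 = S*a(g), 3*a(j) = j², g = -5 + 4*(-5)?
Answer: -21337/24 ≈ -889.04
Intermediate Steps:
S = -⅛ (S = -2/16 = -2*1/16 = -⅛ ≈ -0.12500)
g = -25 (g = -5 - 20 = -25)
a(j) = j²/3
n(q) = -553/24 (n(q) = 3 - (-25)²/24 = 3 - 625/24 = -553/24)
l(f) = 2*f
l(-433) + n(-866) = 2*(-433) - 553/24 = -866 - 553/24 = -21337/24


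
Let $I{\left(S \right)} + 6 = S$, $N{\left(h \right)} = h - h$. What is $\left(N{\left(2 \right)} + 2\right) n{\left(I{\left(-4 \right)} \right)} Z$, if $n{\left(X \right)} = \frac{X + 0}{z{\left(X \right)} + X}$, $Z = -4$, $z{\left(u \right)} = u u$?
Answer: $\frac{8}{9} \approx 0.88889$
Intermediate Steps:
$z{\left(u \right)} = u^{2}$
$N{\left(h \right)} = 0$
$I{\left(S \right)} = -6 + S$
$n{\left(X \right)} = \frac{X}{X + X^{2}}$ ($n{\left(X \right)} = \frac{X + 0}{X^{2} + X} = \frac{X}{X + X^{2}}$)
$\left(N{\left(2 \right)} + 2\right) n{\left(I{\left(-4 \right)} \right)} Z = \frac{0 + 2}{1 - 10} \left(-4\right) = \frac{2}{1 - 10} \left(-4\right) = \frac{2}{-9} \left(-4\right) = 2 \left(- \frac{1}{9}\right) \left(-4\right) = \left(- \frac{2}{9}\right) \left(-4\right) = \frac{8}{9}$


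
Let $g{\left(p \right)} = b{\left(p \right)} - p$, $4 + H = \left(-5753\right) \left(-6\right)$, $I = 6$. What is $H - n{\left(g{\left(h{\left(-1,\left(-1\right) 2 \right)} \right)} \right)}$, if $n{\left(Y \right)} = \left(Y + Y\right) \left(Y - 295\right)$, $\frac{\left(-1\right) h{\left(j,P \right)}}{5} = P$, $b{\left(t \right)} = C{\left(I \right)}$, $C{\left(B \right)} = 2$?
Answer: $29666$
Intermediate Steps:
$b{\left(t \right)} = 2$
$H = 34514$ ($H = -4 - -34518 = -4 + 34518 = 34514$)
$h{\left(j,P \right)} = - 5 P$
$g{\left(p \right)} = 2 - p$
$n{\left(Y \right)} = 2 Y \left(-295 + Y\right)$
$H - n{\left(g{\left(h{\left(-1,\left(-1\right) 2 \right)} \right)} \right)} = 34514 - 2 \left(2 - - 5 \left(\left(-1\right) 2\right)\right) \left(-295 + \left(2 - - 5 \left(\left(-1\right) 2\right)\right)\right) = 34514 - 2 \left(2 - \left(-5\right) \left(-2\right)\right) \left(-295 + \left(2 - \left(-5\right) \left(-2\right)\right)\right) = 34514 - 2 \left(2 - 10\right) \left(-295 + \left(2 - 10\right)\right) = 34514 - 2 \left(-8\right) \left(-295 - 8\right) = 34514 - 2 \left(-8\right) \left(-303\right) = 34514 - 4848 = 29666$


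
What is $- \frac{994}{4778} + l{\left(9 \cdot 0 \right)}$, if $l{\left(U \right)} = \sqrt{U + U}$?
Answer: $- \frac{497}{2389} \approx -0.20804$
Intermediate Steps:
$l{\left(U \right)} = \sqrt{2} \sqrt{U}$ ($l{\left(U \right)} = \sqrt{2 U} = \sqrt{2} \sqrt{U}$)
$- \frac{994}{4778} + l{\left(9 \cdot 0 \right)} = - \frac{994}{4778} + \sqrt{2} \sqrt{9 \cdot 0} = \left(-994\right) \frac{1}{4778} + \sqrt{2} \sqrt{0} = - \frac{497}{2389} + \sqrt{2} \cdot 0 = - \frac{497}{2389} + 0 = - \frac{497}{2389}$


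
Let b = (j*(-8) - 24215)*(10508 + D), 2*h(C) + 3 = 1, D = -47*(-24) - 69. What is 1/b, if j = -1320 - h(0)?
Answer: -1/158039921 ≈ -6.3275e-9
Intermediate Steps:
D = 1059 (D = 1128 - 69 = 1059)
h(C) = -1 (h(C) = -3/2 + (½)*1 = -3/2 + ½ = -1)
j = -1319 (j = -1320 - 1*(-1) = -1320 + 1 = -1319)
b = -158039921 (b = (-1319*(-8) - 24215)*(10508 + 1059) = (10552 - 24215)*11567 = -13663*11567 = -158039921)
1/b = 1/(-158039921) = -1/158039921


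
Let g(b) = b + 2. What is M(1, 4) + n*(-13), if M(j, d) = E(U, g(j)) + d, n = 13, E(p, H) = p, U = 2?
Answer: -163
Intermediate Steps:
g(b) = 2 + b
M(j, d) = 2 + d
M(1, 4) + n*(-13) = (2 + 4) + 13*(-13) = 6 - 169 = -163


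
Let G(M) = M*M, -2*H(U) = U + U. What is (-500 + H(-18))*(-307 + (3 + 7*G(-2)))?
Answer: 133032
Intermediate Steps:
H(U) = -U (H(U) = -(U + U)/2 = -U)
G(M) = M**2
(-500 + H(-18))*(-307 + (3 + 7*G(-2))) = (-500 - 1*(-18))*(-307 + (3 + 7*(-2)**2)) = (-500 + 18)*(-307 + (3 + 7*4)) = -482*(-307 + (3 + 28)) = -482*(-307 + 31) = -482*(-276) = 133032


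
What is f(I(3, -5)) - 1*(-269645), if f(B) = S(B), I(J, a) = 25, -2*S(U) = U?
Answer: 539265/2 ≈ 2.6963e+5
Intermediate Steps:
S(U) = -U/2
f(B) = -B/2
f(I(3, -5)) - 1*(-269645) = -½*25 - 1*(-269645) = -25/2 + 269645 = 539265/2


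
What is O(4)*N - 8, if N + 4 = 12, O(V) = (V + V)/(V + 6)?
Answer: -8/5 ≈ -1.6000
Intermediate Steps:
O(V) = 2*V/(6 + V) (O(V) = (2*V)/(6 + V) = 2*V/(6 + V))
N = 8 (N = -4 + 12 = 8)
O(4)*N - 8 = (2*4/(6 + 4))*8 - 8 = (2*4/10)*8 - 8 = (2*4*(1/10))*8 - 8 = (4/5)*8 - 8 = 32/5 - 8 = -8/5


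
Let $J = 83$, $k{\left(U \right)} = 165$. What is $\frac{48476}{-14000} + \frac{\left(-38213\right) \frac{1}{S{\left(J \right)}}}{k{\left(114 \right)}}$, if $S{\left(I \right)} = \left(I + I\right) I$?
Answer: $- \frac{2768471653}{795679500} \approx -3.4794$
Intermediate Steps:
$S{\left(I \right)} = 2 I^{2}$ ($S{\left(I \right)} = 2 I I = 2 I^{2}$)
$\frac{48476}{-14000} + \frac{\left(-38213\right) \frac{1}{S{\left(J \right)}}}{k{\left(114 \right)}} = \frac{48476}{-14000} + \frac{\left(-38213\right) \frac{1}{2 \cdot 83^{2}}}{165} = 48476 \left(- \frac{1}{14000}\right) + - \frac{38213}{2 \cdot 6889} \cdot \frac{1}{165} = - \frac{12119}{3500} + - \frac{38213}{13778} \cdot \frac{1}{165} = - \frac{12119}{3500} + \left(-38213\right) \frac{1}{13778} \cdot \frac{1}{165} = - \frac{12119}{3500} - \frac{38213}{2273370} = - \frac{2768471653}{795679500}$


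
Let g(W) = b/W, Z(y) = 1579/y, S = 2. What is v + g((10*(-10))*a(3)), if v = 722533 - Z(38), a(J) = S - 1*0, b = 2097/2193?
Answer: 2006936729219/2777800 ≈ 7.2249e+5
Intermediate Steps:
b = 699/731 (b = 2097*(1/2193) = 699/731 ≈ 0.95622)
a(J) = 2 (a(J) = 2 - 1*0 = 2 + 0 = 2)
v = 27454675/38 (v = 722533 - 1579/38 = 27454675/38 ≈ 7.2249e+5)
g(W) = 699/(731*W)
v + g((10*(-10))*a(3)) = 27454675/38 + 699/(731*(((10*(-10))*2))) = 27454675/38 + 699/(731*((-100*2))) = 27454675/38 + (699/731)/(-200) = 27454675/38 + (699/731)*(-1/200) = 27454675/38 - 699/146200 = 2006936729219/2777800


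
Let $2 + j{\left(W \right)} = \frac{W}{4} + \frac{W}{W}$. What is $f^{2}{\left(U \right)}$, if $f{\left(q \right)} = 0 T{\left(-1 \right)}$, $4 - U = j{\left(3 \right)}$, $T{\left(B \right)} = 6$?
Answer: $0$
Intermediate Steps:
$j{\left(W \right)} = -1 + \frac{W}{4}$ ($j{\left(W \right)} = -2 + \left(\frac{W}{4} + \frac{W}{W}\right) = -2 + \left(W \frac{1}{4} + 1\right) = -2 + \left(\frac{W}{4} + 1\right) = -2 + \left(1 + \frac{W}{4}\right) = -1 + \frac{W}{4}$)
$U = \frac{17}{4}$ ($U = 4 - \left(-1 + \frac{1}{4} \cdot 3\right) = 4 - \left(-1 + \frac{3}{4}\right) = 4 - - \frac{1}{4} = 4 + \frac{1}{4} = \frac{17}{4} \approx 4.25$)
$f{\left(q \right)} = 0$ ($f{\left(q \right)} = 0 \cdot 6 = 0$)
$f^{2}{\left(U \right)} = 0^{2} = 0$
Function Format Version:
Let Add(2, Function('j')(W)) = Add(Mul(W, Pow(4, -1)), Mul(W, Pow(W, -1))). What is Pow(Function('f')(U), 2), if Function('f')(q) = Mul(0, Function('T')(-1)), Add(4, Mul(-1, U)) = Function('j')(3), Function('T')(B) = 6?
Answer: 0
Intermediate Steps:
Function('j')(W) = Add(-1, Mul(Rational(1, 4), W)) (Function('j')(W) = Add(-2, Add(Mul(W, Pow(4, -1)), Mul(W, Pow(W, -1)))) = Add(-2, Add(Mul(W, Rational(1, 4)), 1)) = Add(-2, Add(Mul(Rational(1, 4), W), 1)) = Add(-2, Add(1, Mul(Rational(1, 4), W))) = Add(-1, Mul(Rational(1, 4), W)))
U = Rational(17, 4) (U = Add(4, Mul(-1, Add(-1, Mul(Rational(1, 4), 3)))) = Add(4, Mul(-1, Add(-1, Rational(3, 4)))) = Add(4, Mul(-1, Rational(-1, 4))) = Add(4, Rational(1, 4)) = Rational(17, 4) ≈ 4.2500)
Function('f')(q) = 0 (Function('f')(q) = Mul(0, 6) = 0)
Pow(Function('f')(U), 2) = Pow(0, 2) = 0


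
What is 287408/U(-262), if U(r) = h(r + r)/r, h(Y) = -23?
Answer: 3273952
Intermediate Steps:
U(r) = -23/r
287408/U(-262) = 287408/((-23/(-262))) = 287408/((-23*(-1/262))) = 287408/(23/262) = 287408*(262/23) = 3273952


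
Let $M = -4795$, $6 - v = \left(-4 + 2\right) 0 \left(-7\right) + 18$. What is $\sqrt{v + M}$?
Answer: $i \sqrt{4807} \approx 69.333 i$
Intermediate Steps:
$v = -12$ ($v = 6 - \left(\left(-4 + 2\right) 0 \left(-7\right) + 18\right) = 6 - \left(\left(-2\right) 0 \left(-7\right) + 18\right) = 6 - \left(0 \left(-7\right) + 18\right) = 6 - \left(0 + 18\right) = 6 - 18 = -12$)
$\sqrt{v + M} = \sqrt{-12 - 4795} = \sqrt{-4807} = i \sqrt{4807}$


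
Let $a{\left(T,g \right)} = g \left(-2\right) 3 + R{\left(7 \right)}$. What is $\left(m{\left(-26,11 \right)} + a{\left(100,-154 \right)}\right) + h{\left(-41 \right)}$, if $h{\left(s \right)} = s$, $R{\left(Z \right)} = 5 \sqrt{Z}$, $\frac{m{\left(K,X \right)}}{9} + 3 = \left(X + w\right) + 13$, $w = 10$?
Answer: $1162 + 5 \sqrt{7} \approx 1175.2$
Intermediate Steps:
$m{\left(K,X \right)} = 180 + 9 X$ ($m{\left(K,X \right)} = -27 + 9 \left(\left(X + 10\right) + 13\right) = -27 + 9 \left(\left(10 + X\right) + 13\right) = -27 + 9 \left(23 + X\right) = -27 + \left(207 + 9 X\right) = 180 + 9 X$)
$a{\left(T,g \right)} = - 6 g + 5 \sqrt{7}$ ($a{\left(T,g \right)} = g \left(-2\right) 3 + 5 \sqrt{7} = - 2 g 3 + 5 \sqrt{7} = - 6 g + 5 \sqrt{7}$)
$\left(m{\left(-26,11 \right)} + a{\left(100,-154 \right)}\right) + h{\left(-41 \right)} = \left(\left(180 + 9 \cdot 11\right) + \left(\left(-6\right) \left(-154\right) + 5 \sqrt{7}\right)\right) - 41 = \left(\left(180 + 99\right) + \left(924 + 5 \sqrt{7}\right)\right) - 41 = \left(279 + \left(924 + 5 \sqrt{7}\right)\right) - 41 = \left(1203 + 5 \sqrt{7}\right) - 41 = 1162 + 5 \sqrt{7}$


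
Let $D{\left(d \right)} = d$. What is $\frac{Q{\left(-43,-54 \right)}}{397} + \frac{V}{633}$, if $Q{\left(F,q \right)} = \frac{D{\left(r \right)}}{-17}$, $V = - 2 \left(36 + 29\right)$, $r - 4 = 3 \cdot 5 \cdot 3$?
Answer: $- \frac{908387}{4272117} \approx -0.21263$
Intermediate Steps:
$r = 49$ ($r = 4 + 3 \cdot 5 \cdot 3 = 4 + 15 \cdot 3 = 4 + 45 = 49$)
$V = -130$ ($V = \left(-2\right) 65 = -130$)
$Q{\left(F,q \right)} = - \frac{49}{17}$ ($Q{\left(F,q \right)} = \frac{49}{-17} = 49 \left(- \frac{1}{17}\right) = - \frac{49}{17}$)
$\frac{Q{\left(-43,-54 \right)}}{397} + \frac{V}{633} = - \frac{49}{17 \cdot 397} - \frac{130}{633} = \left(- \frac{49}{17}\right) \frac{1}{397} - \frac{130}{633} = - \frac{49}{6749} - \frac{130}{633} = - \frac{908387}{4272117}$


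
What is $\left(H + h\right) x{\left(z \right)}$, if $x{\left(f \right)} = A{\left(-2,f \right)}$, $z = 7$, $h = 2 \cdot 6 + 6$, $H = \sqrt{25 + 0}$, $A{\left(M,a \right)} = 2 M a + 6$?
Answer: $-506$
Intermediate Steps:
$A{\left(M,a \right)} = 6 + 2 M a$ ($A{\left(M,a \right)} = 2 M a + 6 = 6 + 2 M a$)
$H = 5$ ($H = \sqrt{25} = 5$)
$h = 18$ ($h = 12 + 6 = 18$)
$x{\left(f \right)} = 6 - 4 f$ ($x{\left(f \right)} = 6 + 2 \left(-2\right) f = 6 - 4 f$)
$\left(H + h\right) x{\left(z \right)} = \left(5 + 18\right) \left(6 - 28\right) = 23 \left(6 - 28\right) = 23 \left(-22\right) = -506$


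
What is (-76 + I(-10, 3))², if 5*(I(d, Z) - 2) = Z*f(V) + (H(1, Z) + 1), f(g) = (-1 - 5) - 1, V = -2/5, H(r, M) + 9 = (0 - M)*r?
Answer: 161604/25 ≈ 6464.2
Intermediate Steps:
H(r, M) = -9 - M*r (H(r, M) = -9 + (0 - M)*r = -9 + (-M)*r = -9 - M*r)
V = -⅖ (V = -2*⅕ = -⅖ ≈ -0.40000)
f(g) = -7 (f(g) = -6 - 1 = -7)
I(d, Z) = ⅖ - 8*Z/5 (I(d, Z) = 2 + (Z*(-7) + ((-9 - 1*Z*1) + 1))/5 = 2 + (-7*Z + ((-9 - Z) + 1))/5 = 2 + (-7*Z + (-8 - Z))/5 = 2 + (-8 - 8*Z)/5 = 2 + (-8/5 - 8*Z/5) = ⅖ - 8*Z/5)
(-76 + I(-10, 3))² = (-76 + (⅖ - 8/5*3))² = (-76 + (⅖ - 24/5))² = (-76 - 22/5)² = (-402/5)² = 161604/25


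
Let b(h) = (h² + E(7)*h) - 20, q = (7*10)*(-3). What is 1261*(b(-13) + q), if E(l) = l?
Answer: -191672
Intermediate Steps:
q = -210 (q = 70*(-3) = -210)
b(h) = -20 + h² + 7*h (b(h) = (h² + 7*h) - 20 = -20 + h² + 7*h)
1261*(b(-13) + q) = 1261*((-20 + (-13)² + 7*(-13)) - 210) = 1261*((-20 + 169 - 91) - 210) = 1261*(58 - 210) = 1261*(-152) = -191672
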